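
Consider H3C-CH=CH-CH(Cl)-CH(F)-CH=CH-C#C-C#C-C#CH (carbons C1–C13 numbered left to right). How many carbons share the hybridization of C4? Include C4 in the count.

C4 is sp3 (only σ bonds).
C1: sp3 ✓
C2: sp2
C3: sp2
C4: sp3 ✓
C5: sp3 ✓
C6: sp2
C7: sp2
C8: sp
C9: sp
C10: sp
C11: sp
C12: sp
C13: sp
3 carbons are sp3.

3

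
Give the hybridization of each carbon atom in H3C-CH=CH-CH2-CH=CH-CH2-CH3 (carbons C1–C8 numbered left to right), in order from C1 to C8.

C1 sp3, C2 sp2, C3 sp2, C4 sp3, C5 sp2, C6 sp2, C7 sp3, C8 sp3

C1: 4 σ bonds; 4 regions of electron density → sp3.
C2 carries 3 σ bonds, plus one π bond, giving a steric number of 3, so it is sp2.
C3 is sp2: 3 σ bonds, plus one π bond, 3 electron-density regions.
C4: 4 σ bonds; 4 regions of electron density → sp3.
C5 has 3 σ bonds, plus one π bond: steric number 3 → sp2.
C6: 3 σ bonds, plus one π bond — 3 electron domains, sp2.
C7 has 4 σ bonds: steric number 4 → sp3.
C8 (4 σ bonds) has steric number 4: sp3.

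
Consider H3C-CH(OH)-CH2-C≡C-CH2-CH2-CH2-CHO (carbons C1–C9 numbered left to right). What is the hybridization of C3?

C3: 4 σ bonds; 4 regions of electron density → sp3.

sp^3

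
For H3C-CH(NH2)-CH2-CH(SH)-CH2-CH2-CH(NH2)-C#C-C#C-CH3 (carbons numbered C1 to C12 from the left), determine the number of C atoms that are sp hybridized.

C1: sp3
C2: sp3
C3: sp3
C4: sp3
C5: sp3
C6: sp3
C7: sp3
C8: sp ✓
C9: sp ✓
C10: sp ✓
C11: sp ✓
C12: sp3
C8, C9, C10, C11 → 4 sp carbons.

4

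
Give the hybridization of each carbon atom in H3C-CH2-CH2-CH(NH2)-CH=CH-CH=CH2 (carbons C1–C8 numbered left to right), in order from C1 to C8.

C1 sp3, C2 sp3, C3 sp3, C4 sp3, C5 sp2, C6 sp2, C7 sp2, C8 sp2

C1: 4 σ bonds; 4 regions of electron density → sp3.
C2 — 4 σ bonds. Steric number 4, so sp3.
C3 carries 4 σ bonds, giving a steric number of 4, so it is sp3.
C4: 4 σ bonds; 4 regions of electron density → sp3.
C5: 3 σ bonds, plus one π bond; 3 regions of electron density → sp2.
C6 carries 3 σ bonds, plus one π bond, giving a steric number of 3, so it is sp2.
C7 has 3 σ bonds, plus one π bond: steric number 3 → sp2.
C8 — 3 σ bonds, plus one π bond. Steric number 3, so sp2.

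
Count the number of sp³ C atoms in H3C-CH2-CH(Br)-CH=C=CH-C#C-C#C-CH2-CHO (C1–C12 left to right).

C1: sp3 ✓
C2: sp3 ✓
C3: sp3 ✓
C4: sp2
C5: sp
C6: sp2
C7: sp
C8: sp
C9: sp
C10: sp
C11: sp3 ✓
C12: sp2
C1, C2, C3, C11 → 4 sp3 carbons.

4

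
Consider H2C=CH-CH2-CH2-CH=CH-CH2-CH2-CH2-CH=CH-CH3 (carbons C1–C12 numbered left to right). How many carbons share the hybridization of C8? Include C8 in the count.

C8 is sp3 (only σ bonds).
C1: sp2
C2: sp2
C3: sp3 ✓
C4: sp3 ✓
C5: sp2
C6: sp2
C7: sp3 ✓
C8: sp3 ✓
C9: sp3 ✓
C10: sp2
C11: sp2
C12: sp3 ✓
6 carbons are sp3.

6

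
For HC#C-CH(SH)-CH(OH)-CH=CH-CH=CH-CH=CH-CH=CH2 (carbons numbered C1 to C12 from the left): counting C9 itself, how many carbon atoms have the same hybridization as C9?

C9 is sp2 (one π bond).
C1: sp
C2: sp
C3: sp3
C4: sp3
C5: sp2 ✓
C6: sp2 ✓
C7: sp2 ✓
C8: sp2 ✓
C9: sp2 ✓
C10: sp2 ✓
C11: sp2 ✓
C12: sp2 ✓
8 carbons are sp2.

8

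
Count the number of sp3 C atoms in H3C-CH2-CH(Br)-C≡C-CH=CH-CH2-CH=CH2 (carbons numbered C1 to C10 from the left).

4

C1: sp3 ✓
C2: sp3 ✓
C3: sp3 ✓
C4: sp
C5: sp
C6: sp2
C7: sp2
C8: sp3 ✓
C9: sp2
C10: sp2
C1, C2, C3, C8 → 4 sp3 carbons.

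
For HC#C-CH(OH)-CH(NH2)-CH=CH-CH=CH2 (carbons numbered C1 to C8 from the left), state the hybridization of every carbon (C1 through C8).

C1 has 2 σ bonds, plus two π bonds: steric number 2 → sp.
C2 is sp: 2 σ bonds, plus two π bonds, 2 electron-density regions.
C3 — 4 σ bonds. Steric number 4, so sp3.
C4: 4 σ bonds; 4 regions of electron density → sp3.
C5: 3 σ bonds, plus one π bond — 3 electron domains, sp2.
C6 has 3 σ bonds, plus one π bond: steric number 3 → sp2.
C7 is sp2: 3 σ bonds, plus one π bond, 3 electron-density regions.
C8: 3 σ bonds, plus one π bond; 3 regions of electron density → sp2.

C1 sp, C2 sp, C3 sp3, C4 sp3, C5 sp2, C6 sp2, C7 sp2, C8 sp2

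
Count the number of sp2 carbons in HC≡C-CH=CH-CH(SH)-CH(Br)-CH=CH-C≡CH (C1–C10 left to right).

4

C1: sp
C2: sp
C3: sp2 ✓
C4: sp2 ✓
C5: sp3
C6: sp3
C7: sp2 ✓
C8: sp2 ✓
C9: sp
C10: sp
C3, C4, C7, C8 → 4 sp2 carbons.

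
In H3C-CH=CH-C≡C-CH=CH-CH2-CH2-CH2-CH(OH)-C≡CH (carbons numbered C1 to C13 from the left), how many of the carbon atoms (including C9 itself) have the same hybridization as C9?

C9 is sp3 (only σ bonds).
C1: sp3 ✓
C2: sp2
C3: sp2
C4: sp
C5: sp
C6: sp2
C7: sp2
C8: sp3 ✓
C9: sp3 ✓
C10: sp3 ✓
C11: sp3 ✓
C12: sp
C13: sp
5 carbons are sp3.

5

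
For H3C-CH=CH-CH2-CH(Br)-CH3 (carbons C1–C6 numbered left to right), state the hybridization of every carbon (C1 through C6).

C1 carries 4 σ bonds, giving a steric number of 4, so it is sp3.
C2 — 3 σ bonds, plus one π bond. Steric number 3, so sp2.
C3 (3 σ bonds, plus one π bond) has steric number 3: sp2.
C4 — 4 σ bonds. Steric number 4, so sp3.
C5 (4 σ bonds) has steric number 4: sp3.
C6: 4 σ bonds; 4 regions of electron density → sp3.

C1 sp3, C2 sp2, C3 sp2, C4 sp3, C5 sp3, C6 sp3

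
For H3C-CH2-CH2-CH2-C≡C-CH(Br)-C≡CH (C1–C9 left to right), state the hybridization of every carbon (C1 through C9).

C1 (4 σ bonds) has steric number 4: sp3.
C2 carries 4 σ bonds, giving a steric number of 4, so it is sp3.
C3 — 4 σ bonds. Steric number 4, so sp3.
C4 (4 σ bonds) has steric number 4: sp3.
C5 carries 2 σ bonds, plus two π bonds, giving a steric number of 2, so it is sp.
C6 — 2 σ bonds, plus two π bonds. Steric number 2, so sp.
C7 — 4 σ bonds. Steric number 4, so sp3.
C8: 2 σ bonds, plus two π bonds — 2 electron domains, sp.
C9 (2 σ bonds, plus two π bonds) has steric number 2: sp.

C1 sp3, C2 sp3, C3 sp3, C4 sp3, C5 sp, C6 sp, C7 sp3, C8 sp, C9 sp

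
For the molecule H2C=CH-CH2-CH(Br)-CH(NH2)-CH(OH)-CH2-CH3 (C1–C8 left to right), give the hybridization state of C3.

sp3

C3: 4 σ bonds; 4 regions of electron density → sp3.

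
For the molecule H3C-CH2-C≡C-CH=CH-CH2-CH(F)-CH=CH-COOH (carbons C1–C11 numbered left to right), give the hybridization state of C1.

C1 has 4 σ bonds: steric number 4 → sp3.

sp3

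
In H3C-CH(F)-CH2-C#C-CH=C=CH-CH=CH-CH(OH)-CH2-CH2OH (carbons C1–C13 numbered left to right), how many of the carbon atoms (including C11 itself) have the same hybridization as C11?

C11 is sp3 (only σ bonds).
C1: sp3 ✓
C2: sp3 ✓
C3: sp3 ✓
C4: sp
C5: sp
C6: sp2
C7: sp
C8: sp2
C9: sp2
C10: sp2
C11: sp3 ✓
C12: sp3 ✓
C13: sp3 ✓
6 carbons are sp3.

6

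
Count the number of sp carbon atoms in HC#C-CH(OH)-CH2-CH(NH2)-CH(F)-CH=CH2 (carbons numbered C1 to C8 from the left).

2

C1: sp ✓
C2: sp ✓
C3: sp3
C4: sp3
C5: sp3
C6: sp3
C7: sp2
C8: sp2
C1, C2 → 2 sp carbons.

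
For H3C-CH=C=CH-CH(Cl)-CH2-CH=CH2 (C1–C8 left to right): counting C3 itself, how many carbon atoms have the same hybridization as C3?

1

C3 is sp (two π bonds).
C1: sp3
C2: sp2
C3: sp ✓
C4: sp2
C5: sp3
C6: sp3
C7: sp2
C8: sp2
1 carbon is sp.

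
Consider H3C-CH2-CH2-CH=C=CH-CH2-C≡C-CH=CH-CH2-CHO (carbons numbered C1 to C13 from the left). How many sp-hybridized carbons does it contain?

C1: sp3
C2: sp3
C3: sp3
C4: sp2
C5: sp ✓
C6: sp2
C7: sp3
C8: sp ✓
C9: sp ✓
C10: sp2
C11: sp2
C12: sp3
C13: sp2
C5, C8, C9 → 3 sp carbons.

3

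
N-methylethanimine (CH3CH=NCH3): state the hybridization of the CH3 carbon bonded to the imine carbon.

sp3

The CH3 carbon bonded to the imine carbon: 4 σ bonds — 4 electron domains, sp3.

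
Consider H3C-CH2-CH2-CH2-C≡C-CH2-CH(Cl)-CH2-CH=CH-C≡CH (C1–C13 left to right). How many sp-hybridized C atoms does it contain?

4

C1: sp3
C2: sp3
C3: sp3
C4: sp3
C5: sp ✓
C6: sp ✓
C7: sp3
C8: sp3
C9: sp3
C10: sp2
C11: sp2
C12: sp ✓
C13: sp ✓
C5, C6, C12, C13 → 4 sp carbons.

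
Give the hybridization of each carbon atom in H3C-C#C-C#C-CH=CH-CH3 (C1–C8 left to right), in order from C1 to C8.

C1 sp3, C2 sp, C3 sp, C4 sp, C5 sp, C6 sp2, C7 sp2, C8 sp3

C1 — 4 σ bonds. Steric number 4, so sp3.
C2 (2 σ bonds, plus two π bonds) has steric number 2: sp.
C3 has 2 σ bonds, plus two π bonds: steric number 2 → sp.
C4 is sp: 2 σ bonds, plus two π bonds, 2 electron-density regions.
C5: 2 σ bonds, plus two π bonds — 2 electron domains, sp.
C6 carries 3 σ bonds, plus one π bond, giving a steric number of 3, so it is sp2.
C7 — 3 σ bonds, plus one π bond. Steric number 3, so sp2.
C8 carries 4 σ bonds, giving a steric number of 4, so it is sp3.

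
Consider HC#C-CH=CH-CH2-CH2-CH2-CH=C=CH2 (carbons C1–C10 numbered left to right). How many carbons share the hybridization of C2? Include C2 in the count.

3

C2 is sp (two π bonds).
C1: sp ✓
C2: sp ✓
C3: sp2
C4: sp2
C5: sp3
C6: sp3
C7: sp3
C8: sp2
C9: sp ✓
C10: sp2
3 carbons are sp.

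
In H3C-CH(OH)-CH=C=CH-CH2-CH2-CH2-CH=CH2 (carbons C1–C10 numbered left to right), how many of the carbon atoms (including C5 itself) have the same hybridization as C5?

4

C5 is sp2 (one π bond).
C1: sp3
C2: sp3
C3: sp2 ✓
C4: sp
C5: sp2 ✓
C6: sp3
C7: sp3
C8: sp3
C9: sp2 ✓
C10: sp2 ✓
4 carbons are sp2.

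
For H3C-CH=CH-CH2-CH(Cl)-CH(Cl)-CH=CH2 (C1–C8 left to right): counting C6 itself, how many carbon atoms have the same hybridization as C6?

C6 is sp3 (only σ bonds).
C1: sp3 ✓
C2: sp2
C3: sp2
C4: sp3 ✓
C5: sp3 ✓
C6: sp3 ✓
C7: sp2
C8: sp2
4 carbons are sp3.

4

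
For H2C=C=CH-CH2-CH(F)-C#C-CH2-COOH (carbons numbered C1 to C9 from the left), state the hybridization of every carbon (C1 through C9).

C1 sp2, C2 sp, C3 sp2, C4 sp3, C5 sp3, C6 sp, C7 sp, C8 sp3, C9 sp2

C1 is sp2: 3 σ bonds, plus one π bond, 3 electron-density regions.
C2 has 2 σ bonds, plus two π bonds: steric number 2 → sp.
C3 carries 3 σ bonds, plus one π bond, giving a steric number of 3, so it is sp2.
C4 is sp3: 4 σ bonds, 4 electron-density regions.
C5 (4 σ bonds) has steric number 4: sp3.
C6 — 2 σ bonds, plus two π bonds. Steric number 2, so sp.
C7: 2 σ bonds, plus two π bonds; 2 regions of electron density → sp.
C8 is sp3: 4 σ bonds, 4 electron-density regions.
C9 — 3 σ bonds, plus one π bond. Steric number 3, so sp2.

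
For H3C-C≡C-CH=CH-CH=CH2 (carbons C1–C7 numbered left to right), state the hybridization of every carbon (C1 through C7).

C1 sp3, C2 sp, C3 sp, C4 sp2, C5 sp2, C6 sp2, C7 sp2

C1: 4 σ bonds; 4 regions of electron density → sp3.
C2 has 2 σ bonds, plus two π bonds: steric number 2 → sp.
C3 has 2 σ bonds, plus two π bonds: steric number 2 → sp.
C4 (3 σ bonds, plus one π bond) has steric number 3: sp2.
C5 carries 3 σ bonds, plus one π bond, giving a steric number of 3, so it is sp2.
C6 carries 3 σ bonds, plus one π bond, giving a steric number of 3, so it is sp2.
C7 is sp2: 3 σ bonds, plus one π bond, 3 electron-density regions.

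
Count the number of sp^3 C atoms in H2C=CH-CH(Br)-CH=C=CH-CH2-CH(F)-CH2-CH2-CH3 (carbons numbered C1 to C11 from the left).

C1: sp2
C2: sp2
C3: sp3 ✓
C4: sp2
C5: sp
C6: sp2
C7: sp3 ✓
C8: sp3 ✓
C9: sp3 ✓
C10: sp3 ✓
C11: sp3 ✓
C3, C7, C8, C9, C10, C11 → 6 sp3 carbons.

6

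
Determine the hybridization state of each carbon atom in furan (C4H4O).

sp²

Each carbon atom: 3 σ bonds, plus one π bond; 3 regions of electron density → sp2.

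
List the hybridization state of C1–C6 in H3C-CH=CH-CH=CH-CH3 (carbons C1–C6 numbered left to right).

C1 sp3, C2 sp2, C3 sp2, C4 sp2, C5 sp2, C6 sp3

C1 — 4 σ bonds. Steric number 4, so sp3.
C2 is sp2: 3 σ bonds, plus one π bond, 3 electron-density regions.
C3: 3 σ bonds, plus one π bond — 3 electron domains, sp2.
C4 (3 σ bonds, plus one π bond) has steric number 3: sp2.
C5 is sp2: 3 σ bonds, plus one π bond, 3 electron-density regions.
C6 carries 4 σ bonds, giving a steric number of 4, so it is sp3.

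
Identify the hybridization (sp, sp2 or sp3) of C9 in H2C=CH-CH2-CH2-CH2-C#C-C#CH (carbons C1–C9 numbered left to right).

C9: 2 σ bonds, plus two π bonds; 2 regions of electron density → sp.

sp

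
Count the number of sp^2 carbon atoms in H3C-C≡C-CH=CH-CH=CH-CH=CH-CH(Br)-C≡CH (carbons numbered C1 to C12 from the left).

6

C1: sp3
C2: sp
C3: sp
C4: sp2 ✓
C5: sp2 ✓
C6: sp2 ✓
C7: sp2 ✓
C8: sp2 ✓
C9: sp2 ✓
C10: sp3
C11: sp
C12: sp
C4, C5, C6, C7, C8, C9 → 6 sp2 carbons.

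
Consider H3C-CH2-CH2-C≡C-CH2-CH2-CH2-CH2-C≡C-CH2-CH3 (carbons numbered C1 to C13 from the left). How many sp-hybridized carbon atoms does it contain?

C1: sp3
C2: sp3
C3: sp3
C4: sp ✓
C5: sp ✓
C6: sp3
C7: sp3
C8: sp3
C9: sp3
C10: sp ✓
C11: sp ✓
C12: sp3
C13: sp3
C4, C5, C10, C11 → 4 sp carbons.

4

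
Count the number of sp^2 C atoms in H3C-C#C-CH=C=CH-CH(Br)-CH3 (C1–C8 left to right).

2

C1: sp3
C2: sp
C3: sp
C4: sp2 ✓
C5: sp
C6: sp2 ✓
C7: sp3
C8: sp3
C4, C6 → 2 sp2 carbons.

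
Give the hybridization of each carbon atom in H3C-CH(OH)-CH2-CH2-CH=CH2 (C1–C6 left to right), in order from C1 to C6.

C1 sp3, C2 sp3, C3 sp3, C4 sp3, C5 sp2, C6 sp2

C1 carries 4 σ bonds, giving a steric number of 4, so it is sp3.
C2 carries 4 σ bonds, giving a steric number of 4, so it is sp3.
C3 carries 4 σ bonds, giving a steric number of 4, so it is sp3.
C4 — 4 σ bonds. Steric number 4, so sp3.
C5 carries 3 σ bonds, plus one π bond, giving a steric number of 3, so it is sp2.
C6 has 3 σ bonds, plus one π bond: steric number 3 → sp2.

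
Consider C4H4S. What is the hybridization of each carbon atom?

Each carbon atom is sp2: 3 σ bonds, plus one π bond, 3 electron-density regions.

sp^2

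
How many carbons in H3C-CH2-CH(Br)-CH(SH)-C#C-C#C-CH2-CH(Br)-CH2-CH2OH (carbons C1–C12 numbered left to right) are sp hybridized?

4

C1: sp3
C2: sp3
C3: sp3
C4: sp3
C5: sp ✓
C6: sp ✓
C7: sp ✓
C8: sp ✓
C9: sp3
C10: sp3
C11: sp3
C12: sp3
C5, C6, C7, C8 → 4 sp carbons.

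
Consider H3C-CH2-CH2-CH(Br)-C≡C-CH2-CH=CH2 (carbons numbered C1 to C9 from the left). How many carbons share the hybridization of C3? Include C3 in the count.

C3 is sp3 (only σ bonds).
C1: sp3 ✓
C2: sp3 ✓
C3: sp3 ✓
C4: sp3 ✓
C5: sp
C6: sp
C7: sp3 ✓
C8: sp2
C9: sp2
5 carbons are sp3.

5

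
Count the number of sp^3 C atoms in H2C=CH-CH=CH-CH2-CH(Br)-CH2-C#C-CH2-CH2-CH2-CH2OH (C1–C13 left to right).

7

C1: sp2
C2: sp2
C3: sp2
C4: sp2
C5: sp3 ✓
C6: sp3 ✓
C7: sp3 ✓
C8: sp
C9: sp
C10: sp3 ✓
C11: sp3 ✓
C12: sp3 ✓
C13: sp3 ✓
C5, C6, C7, C10, C11, C12, C13 → 7 sp3 carbons.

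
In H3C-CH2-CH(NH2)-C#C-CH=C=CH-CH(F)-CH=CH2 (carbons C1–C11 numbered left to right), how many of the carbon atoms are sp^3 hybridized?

4

C1: sp3 ✓
C2: sp3 ✓
C3: sp3 ✓
C4: sp
C5: sp
C6: sp2
C7: sp
C8: sp2
C9: sp3 ✓
C10: sp2
C11: sp2
C1, C2, C3, C9 → 4 sp3 carbons.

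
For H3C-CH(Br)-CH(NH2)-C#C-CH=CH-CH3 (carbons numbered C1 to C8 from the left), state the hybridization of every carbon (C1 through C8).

C1 sp3, C2 sp3, C3 sp3, C4 sp, C5 sp, C6 sp2, C7 sp2, C8 sp3

C1 is sp3: 4 σ bonds, 4 electron-density regions.
C2: 4 σ bonds — 4 electron domains, sp3.
C3: 4 σ bonds; 4 regions of electron density → sp3.
C4 is sp: 2 σ bonds, plus two π bonds, 2 electron-density regions.
C5 — 2 σ bonds, plus two π bonds. Steric number 2, so sp.
C6 carries 3 σ bonds, plus one π bond, giving a steric number of 3, so it is sp2.
C7: 3 σ bonds, plus one π bond — 3 electron domains, sp2.
C8 carries 4 σ bonds, giving a steric number of 4, so it is sp3.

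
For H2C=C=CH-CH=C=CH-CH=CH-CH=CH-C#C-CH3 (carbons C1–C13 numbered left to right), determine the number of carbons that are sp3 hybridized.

C1: sp2
C2: sp
C3: sp2
C4: sp2
C5: sp
C6: sp2
C7: sp2
C8: sp2
C9: sp2
C10: sp2
C11: sp
C12: sp
C13: sp3 ✓
C13 → 1 sp3 carbon.

1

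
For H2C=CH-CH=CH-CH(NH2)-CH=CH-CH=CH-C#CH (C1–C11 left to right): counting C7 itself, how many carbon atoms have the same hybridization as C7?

C7 is sp2 (one π bond).
C1: sp2 ✓
C2: sp2 ✓
C3: sp2 ✓
C4: sp2 ✓
C5: sp3
C6: sp2 ✓
C7: sp2 ✓
C8: sp2 ✓
C9: sp2 ✓
C10: sp
C11: sp
8 carbons are sp2.

8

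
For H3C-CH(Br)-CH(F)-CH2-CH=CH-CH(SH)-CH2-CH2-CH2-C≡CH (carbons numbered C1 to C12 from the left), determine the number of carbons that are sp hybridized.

2

C1: sp3
C2: sp3
C3: sp3
C4: sp3
C5: sp2
C6: sp2
C7: sp3
C8: sp3
C9: sp3
C10: sp3
C11: sp ✓
C12: sp ✓
C11, C12 → 2 sp carbons.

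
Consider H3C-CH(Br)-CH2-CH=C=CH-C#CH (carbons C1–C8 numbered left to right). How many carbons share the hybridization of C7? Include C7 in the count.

C7 is sp (two π bonds).
C1: sp3
C2: sp3
C3: sp3
C4: sp2
C5: sp ✓
C6: sp2
C7: sp ✓
C8: sp ✓
3 carbons are sp.

3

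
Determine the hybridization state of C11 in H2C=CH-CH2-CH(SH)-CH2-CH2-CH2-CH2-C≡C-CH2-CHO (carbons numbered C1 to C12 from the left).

sp3

C11: 4 σ bonds; 4 regions of electron density → sp3.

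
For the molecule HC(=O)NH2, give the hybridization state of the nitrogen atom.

Amide resonance delocalises the N lone pair; N is planar sp2.

sp2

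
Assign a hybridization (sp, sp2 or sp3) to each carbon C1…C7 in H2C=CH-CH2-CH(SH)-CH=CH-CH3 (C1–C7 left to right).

C1: 3 σ bonds, plus one π bond; 3 regions of electron density → sp2.
C2 (3 σ bonds, plus one π bond) has steric number 3: sp2.
C3: 4 σ bonds — 4 electron domains, sp3.
C4 has 4 σ bonds: steric number 4 → sp3.
C5 carries 3 σ bonds, plus one π bond, giving a steric number of 3, so it is sp2.
C6 is sp2: 3 σ bonds, plus one π bond, 3 electron-density regions.
C7: 4 σ bonds — 4 electron domains, sp3.

C1 sp2, C2 sp2, C3 sp3, C4 sp3, C5 sp2, C6 sp2, C7 sp3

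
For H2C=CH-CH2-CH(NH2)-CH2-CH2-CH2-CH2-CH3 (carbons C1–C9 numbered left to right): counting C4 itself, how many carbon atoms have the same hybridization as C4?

7

C4 is sp3 (only σ bonds).
C1: sp2
C2: sp2
C3: sp3 ✓
C4: sp3 ✓
C5: sp3 ✓
C6: sp3 ✓
C7: sp3 ✓
C8: sp3 ✓
C9: sp3 ✓
7 carbons are sp3.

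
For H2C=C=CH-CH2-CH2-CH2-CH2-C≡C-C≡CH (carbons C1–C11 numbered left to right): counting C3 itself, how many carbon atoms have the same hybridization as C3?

C3 is sp2 (one π bond).
C1: sp2 ✓
C2: sp
C3: sp2 ✓
C4: sp3
C5: sp3
C6: sp3
C7: sp3
C8: sp
C9: sp
C10: sp
C11: sp
2 carbons are sp2.

2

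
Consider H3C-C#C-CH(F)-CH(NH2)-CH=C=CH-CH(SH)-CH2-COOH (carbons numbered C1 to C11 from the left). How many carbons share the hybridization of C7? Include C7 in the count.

C7 is sp (two π bonds).
C1: sp3
C2: sp ✓
C3: sp ✓
C4: sp3
C5: sp3
C6: sp2
C7: sp ✓
C8: sp2
C9: sp3
C10: sp3
C11: sp2
3 carbons are sp.

3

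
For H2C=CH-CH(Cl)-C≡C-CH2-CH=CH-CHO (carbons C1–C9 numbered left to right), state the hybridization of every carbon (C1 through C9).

C1 carries 3 σ bonds, plus one π bond, giving a steric number of 3, so it is sp2.
C2 (3 σ bonds, plus one π bond) has steric number 3: sp2.
C3 carries 4 σ bonds, giving a steric number of 4, so it is sp3.
C4 is sp: 2 σ bonds, plus two π bonds, 2 electron-density regions.
C5 (2 σ bonds, plus two π bonds) has steric number 2: sp.
C6 has 4 σ bonds: steric number 4 → sp3.
C7: 3 σ bonds, plus one π bond; 3 regions of electron density → sp2.
C8 carries 3 σ bonds, plus one π bond, giving a steric number of 3, so it is sp2.
C9 has 3 σ bonds, plus one π bond: steric number 3 → sp2.

C1 sp2, C2 sp2, C3 sp3, C4 sp, C5 sp, C6 sp3, C7 sp2, C8 sp2, C9 sp2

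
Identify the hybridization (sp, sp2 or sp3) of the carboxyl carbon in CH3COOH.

sp²

The carboxyl carbon carries 3 σ bonds, plus one π bond, giving a steric number of 3, so it is sp2.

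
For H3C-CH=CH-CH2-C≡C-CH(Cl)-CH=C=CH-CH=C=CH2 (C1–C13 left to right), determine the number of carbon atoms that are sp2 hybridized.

C1: sp3
C2: sp2 ✓
C3: sp2 ✓
C4: sp3
C5: sp
C6: sp
C7: sp3
C8: sp2 ✓
C9: sp
C10: sp2 ✓
C11: sp2 ✓
C12: sp
C13: sp2 ✓
C2, C3, C8, C10, C11, C13 → 6 sp2 carbons.

6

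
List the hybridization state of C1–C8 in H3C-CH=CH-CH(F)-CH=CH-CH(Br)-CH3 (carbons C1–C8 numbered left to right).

C1 sp3, C2 sp2, C3 sp2, C4 sp3, C5 sp2, C6 sp2, C7 sp3, C8 sp3

C1 has 4 σ bonds: steric number 4 → sp3.
C2 has 3 σ bonds, plus one π bond: steric number 3 → sp2.
C3 — 3 σ bonds, plus one π bond. Steric number 3, so sp2.
C4: 4 σ bonds — 4 electron domains, sp3.
C5 is sp2: 3 σ bonds, plus one π bond, 3 electron-density regions.
C6 (3 σ bonds, plus one π bond) has steric number 3: sp2.
C7 has 4 σ bonds: steric number 4 → sp3.
C8 is sp3: 4 σ bonds, 4 electron-density regions.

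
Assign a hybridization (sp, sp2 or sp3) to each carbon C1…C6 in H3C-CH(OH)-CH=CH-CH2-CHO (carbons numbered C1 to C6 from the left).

C1 sp3, C2 sp3, C3 sp2, C4 sp2, C5 sp3, C6 sp2

C1 — 4 σ bonds. Steric number 4, so sp3.
C2 is sp3: 4 σ bonds, 4 electron-density regions.
C3 (3 σ bonds, plus one π bond) has steric number 3: sp2.
C4 has 3 σ bonds, plus one π bond: steric number 3 → sp2.
C5 is sp3: 4 σ bonds, 4 electron-density regions.
C6: 3 σ bonds, plus one π bond — 3 electron domains, sp2.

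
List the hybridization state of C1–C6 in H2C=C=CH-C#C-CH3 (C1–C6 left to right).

C1: 3 σ bonds, plus one π bond; 3 regions of electron density → sp2.
C2: 2 σ bonds, plus two π bonds — 2 electron domains, sp.
C3 carries 3 σ bonds, plus one π bond, giving a steric number of 3, so it is sp2.
C4 — 2 σ bonds, plus two π bonds. Steric number 2, so sp.
C5: 2 σ bonds, plus two π bonds — 2 electron domains, sp.
C6 (4 σ bonds) has steric number 4: sp3.

C1 sp2, C2 sp, C3 sp2, C4 sp, C5 sp, C6 sp3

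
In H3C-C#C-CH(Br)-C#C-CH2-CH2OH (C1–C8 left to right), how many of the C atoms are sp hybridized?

C1: sp3
C2: sp ✓
C3: sp ✓
C4: sp3
C5: sp ✓
C6: sp ✓
C7: sp3
C8: sp3
C2, C3, C5, C6 → 4 sp carbons.

4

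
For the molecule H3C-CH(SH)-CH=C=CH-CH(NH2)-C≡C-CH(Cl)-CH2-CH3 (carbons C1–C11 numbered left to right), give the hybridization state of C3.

sp^2

C3 is sp2: 3 σ bonds, plus one π bond, 3 electron-density regions.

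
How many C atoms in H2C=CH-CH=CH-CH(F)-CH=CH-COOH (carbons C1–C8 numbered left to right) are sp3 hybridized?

C1: sp2
C2: sp2
C3: sp2
C4: sp2
C5: sp3 ✓
C6: sp2
C7: sp2
C8: sp2
C5 → 1 sp3 carbon.

1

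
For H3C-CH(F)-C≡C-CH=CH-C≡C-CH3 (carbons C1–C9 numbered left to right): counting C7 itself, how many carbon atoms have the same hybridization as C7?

C7 is sp (two π bonds).
C1: sp3
C2: sp3
C3: sp ✓
C4: sp ✓
C5: sp2
C6: sp2
C7: sp ✓
C8: sp ✓
C9: sp3
4 carbons are sp.

4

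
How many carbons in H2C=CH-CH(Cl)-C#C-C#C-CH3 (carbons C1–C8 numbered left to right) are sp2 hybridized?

2

C1: sp2 ✓
C2: sp2 ✓
C3: sp3
C4: sp
C5: sp
C6: sp
C7: sp
C8: sp3
C1, C2 → 2 sp2 carbons.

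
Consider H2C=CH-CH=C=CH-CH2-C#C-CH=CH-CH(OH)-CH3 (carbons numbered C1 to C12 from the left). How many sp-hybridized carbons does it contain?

C1: sp2
C2: sp2
C3: sp2
C4: sp ✓
C5: sp2
C6: sp3
C7: sp ✓
C8: sp ✓
C9: sp2
C10: sp2
C11: sp3
C12: sp3
C4, C7, C8 → 3 sp carbons.

3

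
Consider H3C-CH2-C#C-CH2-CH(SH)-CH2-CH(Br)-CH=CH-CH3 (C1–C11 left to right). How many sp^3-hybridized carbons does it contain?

C1: sp3 ✓
C2: sp3 ✓
C3: sp
C4: sp
C5: sp3 ✓
C6: sp3 ✓
C7: sp3 ✓
C8: sp3 ✓
C9: sp2
C10: sp2
C11: sp3 ✓
C1, C2, C5, C6, C7, C8, C11 → 7 sp3 carbons.

7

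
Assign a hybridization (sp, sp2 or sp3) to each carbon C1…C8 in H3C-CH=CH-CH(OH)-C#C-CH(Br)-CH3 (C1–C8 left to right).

C1 sp3, C2 sp2, C3 sp2, C4 sp3, C5 sp, C6 sp, C7 sp3, C8 sp3

C1 has 4 σ bonds: steric number 4 → sp3.
C2 is sp2: 3 σ bonds, plus one π bond, 3 electron-density regions.
C3 carries 3 σ bonds, plus one π bond, giving a steric number of 3, so it is sp2.
C4 carries 4 σ bonds, giving a steric number of 4, so it is sp3.
C5 carries 2 σ bonds, plus two π bonds, giving a steric number of 2, so it is sp.
C6: 2 σ bonds, plus two π bonds — 2 electron domains, sp.
C7 — 4 σ bonds. Steric number 4, so sp3.
C8 — 4 σ bonds. Steric number 4, so sp3.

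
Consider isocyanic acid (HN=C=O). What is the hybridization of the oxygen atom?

sp^2

The oxygen atom: 1 σ bond and 2 lone pairs, plus one π bond; 3 regions of electron density → sp2.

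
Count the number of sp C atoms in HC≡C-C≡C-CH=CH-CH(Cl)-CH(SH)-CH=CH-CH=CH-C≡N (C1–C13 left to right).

C1: sp ✓
C2: sp ✓
C3: sp ✓
C4: sp ✓
C5: sp2
C6: sp2
C7: sp3
C8: sp3
C9: sp2
C10: sp2
C11: sp2
C12: sp2
C13: sp ✓
C1, C2, C3, C4, C13 → 5 sp carbons.

5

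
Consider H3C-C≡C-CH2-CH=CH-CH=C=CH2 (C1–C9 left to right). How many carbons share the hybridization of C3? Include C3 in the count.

C3 is sp (two π bonds).
C1: sp3
C2: sp ✓
C3: sp ✓
C4: sp3
C5: sp2
C6: sp2
C7: sp2
C8: sp ✓
C9: sp2
3 carbons are sp.

3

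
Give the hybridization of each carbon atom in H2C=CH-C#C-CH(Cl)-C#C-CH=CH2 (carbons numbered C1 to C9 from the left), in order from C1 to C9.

C1 sp2, C2 sp2, C3 sp, C4 sp, C5 sp3, C6 sp, C7 sp, C8 sp2, C9 sp2

C1 carries 3 σ bonds, plus one π bond, giving a steric number of 3, so it is sp2.
C2 has 3 σ bonds, plus one π bond: steric number 3 → sp2.
C3: 2 σ bonds, plus two π bonds — 2 electron domains, sp.
C4 carries 2 σ bonds, plus two π bonds, giving a steric number of 2, so it is sp.
C5 has 4 σ bonds: steric number 4 → sp3.
C6 is sp: 2 σ bonds, plus two π bonds, 2 electron-density regions.
C7: 2 σ bonds, plus two π bonds — 2 electron domains, sp.
C8: 3 σ bonds, plus one π bond — 3 electron domains, sp2.
C9 has 3 σ bonds, plus one π bond: steric number 3 → sp2.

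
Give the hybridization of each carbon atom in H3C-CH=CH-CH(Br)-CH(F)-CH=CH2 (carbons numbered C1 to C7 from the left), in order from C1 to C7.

C1 sp3, C2 sp2, C3 sp2, C4 sp3, C5 sp3, C6 sp2, C7 sp2

C1 is sp3: 4 σ bonds, 4 electron-density regions.
C2 (3 σ bonds, plus one π bond) has steric number 3: sp2.
C3 — 3 σ bonds, plus one π bond. Steric number 3, so sp2.
C4 (4 σ bonds) has steric number 4: sp3.
C5 is sp3: 4 σ bonds, 4 electron-density regions.
C6 carries 3 σ bonds, plus one π bond, giving a steric number of 3, so it is sp2.
C7: 3 σ bonds, plus one π bond; 3 regions of electron density → sp2.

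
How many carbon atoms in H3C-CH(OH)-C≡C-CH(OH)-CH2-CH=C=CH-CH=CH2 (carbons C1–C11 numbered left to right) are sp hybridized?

3

C1: sp3
C2: sp3
C3: sp ✓
C4: sp ✓
C5: sp3
C6: sp3
C7: sp2
C8: sp ✓
C9: sp2
C10: sp2
C11: sp2
C3, C4, C8 → 3 sp carbons.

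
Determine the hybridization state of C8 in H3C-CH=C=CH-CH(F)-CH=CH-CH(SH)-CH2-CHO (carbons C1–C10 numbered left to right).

C8 carries 4 σ bonds, giving a steric number of 4, so it is sp3.

sp3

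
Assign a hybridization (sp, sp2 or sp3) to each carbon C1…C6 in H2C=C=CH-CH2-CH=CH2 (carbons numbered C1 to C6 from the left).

C1 has 3 σ bonds, plus one π bond: steric number 3 → sp2.
C2 has 2 σ bonds, plus two π bonds: steric number 2 → sp.
C3 is sp2: 3 σ bonds, plus one π bond, 3 electron-density regions.
C4 — 4 σ bonds. Steric number 4, so sp3.
C5 has 3 σ bonds, plus one π bond: steric number 3 → sp2.
C6: 3 σ bonds, plus one π bond; 3 regions of electron density → sp2.

C1 sp2, C2 sp, C3 sp2, C4 sp3, C5 sp2, C6 sp2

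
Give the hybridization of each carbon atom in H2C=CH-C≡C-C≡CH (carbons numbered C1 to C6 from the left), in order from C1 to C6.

C1: 3 σ bonds, plus one π bond; 3 regions of electron density → sp2.
C2: 3 σ bonds, plus one π bond; 3 regions of electron density → sp2.
C3 has 2 σ bonds, plus two π bonds: steric number 2 → sp.
C4: 2 σ bonds, plus two π bonds — 2 electron domains, sp.
C5 carries 2 σ bonds, plus two π bonds, giving a steric number of 2, so it is sp.
C6: 2 σ bonds, plus two π bonds — 2 electron domains, sp.

C1 sp2, C2 sp2, C3 sp, C4 sp, C5 sp, C6 sp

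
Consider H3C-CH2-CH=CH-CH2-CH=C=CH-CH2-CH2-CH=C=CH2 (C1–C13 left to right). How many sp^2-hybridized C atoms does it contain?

6

C1: sp3
C2: sp3
C3: sp2 ✓
C4: sp2 ✓
C5: sp3
C6: sp2 ✓
C7: sp
C8: sp2 ✓
C9: sp3
C10: sp3
C11: sp2 ✓
C12: sp
C13: sp2 ✓
C3, C4, C6, C8, C11, C13 → 6 sp2 carbons.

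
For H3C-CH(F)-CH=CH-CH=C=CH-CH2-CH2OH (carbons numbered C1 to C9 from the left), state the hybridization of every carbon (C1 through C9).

C1 has 4 σ bonds: steric number 4 → sp3.
C2 has 4 σ bonds: steric number 4 → sp3.
C3 is sp2: 3 σ bonds, plus one π bond, 3 electron-density regions.
C4 — 3 σ bonds, plus one π bond. Steric number 3, so sp2.
C5: 3 σ bonds, plus one π bond — 3 electron domains, sp2.
C6 is sp: 2 σ bonds, plus two π bonds, 2 electron-density regions.
C7: 3 σ bonds, plus one π bond — 3 electron domains, sp2.
C8: 4 σ bonds — 4 electron domains, sp3.
C9 has 4 σ bonds: steric number 4 → sp3.

C1 sp3, C2 sp3, C3 sp2, C4 sp2, C5 sp2, C6 sp, C7 sp2, C8 sp3, C9 sp3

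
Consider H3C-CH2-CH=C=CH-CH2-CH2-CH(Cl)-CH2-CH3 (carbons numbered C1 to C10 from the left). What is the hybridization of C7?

C7 — 4 σ bonds. Steric number 4, so sp3.

sp^3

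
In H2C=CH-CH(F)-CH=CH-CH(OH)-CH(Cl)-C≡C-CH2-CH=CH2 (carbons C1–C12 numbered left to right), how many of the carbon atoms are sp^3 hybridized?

4

C1: sp2
C2: sp2
C3: sp3 ✓
C4: sp2
C5: sp2
C6: sp3 ✓
C7: sp3 ✓
C8: sp
C9: sp
C10: sp3 ✓
C11: sp2
C12: sp2
C3, C6, C7, C10 → 4 sp3 carbons.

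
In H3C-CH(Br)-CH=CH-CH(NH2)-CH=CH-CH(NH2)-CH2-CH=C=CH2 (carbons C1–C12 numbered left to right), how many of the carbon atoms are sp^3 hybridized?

5

C1: sp3 ✓
C2: sp3 ✓
C3: sp2
C4: sp2
C5: sp3 ✓
C6: sp2
C7: sp2
C8: sp3 ✓
C9: sp3 ✓
C10: sp2
C11: sp
C12: sp2
C1, C2, C5, C8, C9 → 5 sp3 carbons.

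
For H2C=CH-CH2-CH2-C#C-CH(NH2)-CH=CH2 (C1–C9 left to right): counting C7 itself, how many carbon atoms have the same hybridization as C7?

3

C7 is sp3 (only σ bonds).
C1: sp2
C2: sp2
C3: sp3 ✓
C4: sp3 ✓
C5: sp
C6: sp
C7: sp3 ✓
C8: sp2
C9: sp2
3 carbons are sp3.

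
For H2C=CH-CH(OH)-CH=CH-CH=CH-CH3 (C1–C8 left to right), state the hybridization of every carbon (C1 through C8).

C1 sp2, C2 sp2, C3 sp3, C4 sp2, C5 sp2, C6 sp2, C7 sp2, C8 sp3

C1: 3 σ bonds, plus one π bond — 3 electron domains, sp2.
C2 is sp2: 3 σ bonds, plus one π bond, 3 electron-density regions.
C3: 4 σ bonds — 4 electron domains, sp3.
C4 is sp2: 3 σ bonds, plus one π bond, 3 electron-density regions.
C5 — 3 σ bonds, plus one π bond. Steric number 3, so sp2.
C6 carries 3 σ bonds, plus one π bond, giving a steric number of 3, so it is sp2.
C7 (3 σ bonds, plus one π bond) has steric number 3: sp2.
C8: 4 σ bonds; 4 regions of electron density → sp3.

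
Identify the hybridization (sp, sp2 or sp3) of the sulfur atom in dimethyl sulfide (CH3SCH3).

sp3

The sulfur atom (2 σ bonds and 2 lone pairs) has steric number 4: sp3.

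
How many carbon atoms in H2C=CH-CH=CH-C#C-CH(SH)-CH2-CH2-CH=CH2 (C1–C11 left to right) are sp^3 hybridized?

3

C1: sp2
C2: sp2
C3: sp2
C4: sp2
C5: sp
C6: sp
C7: sp3 ✓
C8: sp3 ✓
C9: sp3 ✓
C10: sp2
C11: sp2
C7, C8, C9 → 3 sp3 carbons.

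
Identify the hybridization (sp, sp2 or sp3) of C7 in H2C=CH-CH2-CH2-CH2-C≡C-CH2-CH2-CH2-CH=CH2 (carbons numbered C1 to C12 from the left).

sp

C7 carries 2 σ bonds, plus two π bonds, giving a steric number of 2, so it is sp.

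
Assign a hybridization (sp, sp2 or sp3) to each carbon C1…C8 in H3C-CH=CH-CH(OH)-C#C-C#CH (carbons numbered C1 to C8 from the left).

C1 — 4 σ bonds. Steric number 4, so sp3.
C2 (3 σ bonds, plus one π bond) has steric number 3: sp2.
C3: 3 σ bonds, plus one π bond; 3 regions of electron density → sp2.
C4 has 4 σ bonds: steric number 4 → sp3.
C5: 2 σ bonds, plus two π bonds; 2 regions of electron density → sp.
C6: 2 σ bonds, plus two π bonds — 2 electron domains, sp.
C7 carries 2 σ bonds, plus two π bonds, giving a steric number of 2, so it is sp.
C8 — 2 σ bonds, plus two π bonds. Steric number 2, so sp.

C1 sp3, C2 sp2, C3 sp2, C4 sp3, C5 sp, C6 sp, C7 sp, C8 sp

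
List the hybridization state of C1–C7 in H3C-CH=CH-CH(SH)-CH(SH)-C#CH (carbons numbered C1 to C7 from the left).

C1 carries 4 σ bonds, giving a steric number of 4, so it is sp3.
C2 has 3 σ bonds, plus one π bond: steric number 3 → sp2.
C3 is sp2: 3 σ bonds, plus one π bond, 3 electron-density regions.
C4 has 4 σ bonds: steric number 4 → sp3.
C5 — 4 σ bonds. Steric number 4, so sp3.
C6 (2 σ bonds, plus two π bonds) has steric number 2: sp.
C7: 2 σ bonds, plus two π bonds — 2 electron domains, sp.

C1 sp3, C2 sp2, C3 sp2, C4 sp3, C5 sp3, C6 sp, C7 sp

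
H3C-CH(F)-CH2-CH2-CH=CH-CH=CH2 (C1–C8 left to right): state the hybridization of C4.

C4: 4 σ bonds — 4 electron domains, sp3.

sp^3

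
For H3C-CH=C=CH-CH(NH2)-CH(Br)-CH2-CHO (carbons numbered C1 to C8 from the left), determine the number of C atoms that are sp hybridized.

1

C1: sp3
C2: sp2
C3: sp ✓
C4: sp2
C5: sp3
C6: sp3
C7: sp3
C8: sp2
C3 → 1 sp carbon.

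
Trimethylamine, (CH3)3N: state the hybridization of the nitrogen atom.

sp³

The nitrogen atom: 3 σ bonds and 1 lone pair; 4 regions of electron density → sp3.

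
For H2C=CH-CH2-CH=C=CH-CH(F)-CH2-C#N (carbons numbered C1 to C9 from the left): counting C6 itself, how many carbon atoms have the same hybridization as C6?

C6 is sp2 (one π bond).
C1: sp2 ✓
C2: sp2 ✓
C3: sp3
C4: sp2 ✓
C5: sp
C6: sp2 ✓
C7: sp3
C8: sp3
C9: sp
4 carbons are sp2.

4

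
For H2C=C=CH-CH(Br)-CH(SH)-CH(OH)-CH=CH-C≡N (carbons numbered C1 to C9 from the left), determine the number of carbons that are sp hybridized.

2

C1: sp2
C2: sp ✓
C3: sp2
C4: sp3
C5: sp3
C6: sp3
C7: sp2
C8: sp2
C9: sp ✓
C2, C9 → 2 sp carbons.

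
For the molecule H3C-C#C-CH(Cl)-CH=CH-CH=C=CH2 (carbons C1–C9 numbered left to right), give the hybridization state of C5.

sp2

C5 (3 σ bonds, plus one π bond) has steric number 3: sp2.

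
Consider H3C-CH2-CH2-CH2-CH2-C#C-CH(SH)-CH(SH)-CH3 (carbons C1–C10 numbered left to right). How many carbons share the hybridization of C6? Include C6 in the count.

2

C6 is sp (two π bonds).
C1: sp3
C2: sp3
C3: sp3
C4: sp3
C5: sp3
C6: sp ✓
C7: sp ✓
C8: sp3
C9: sp3
C10: sp3
2 carbons are sp.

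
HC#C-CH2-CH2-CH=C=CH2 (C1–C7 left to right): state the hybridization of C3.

C3 — 4 σ bonds. Steric number 4, so sp3.

sp^3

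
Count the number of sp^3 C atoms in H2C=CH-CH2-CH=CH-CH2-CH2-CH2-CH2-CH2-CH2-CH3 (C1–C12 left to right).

8

C1: sp2
C2: sp2
C3: sp3 ✓
C4: sp2
C5: sp2
C6: sp3 ✓
C7: sp3 ✓
C8: sp3 ✓
C9: sp3 ✓
C10: sp3 ✓
C11: sp3 ✓
C12: sp3 ✓
C3, C6, C7, C8, C9, C10, C11, C12 → 8 sp3 carbons.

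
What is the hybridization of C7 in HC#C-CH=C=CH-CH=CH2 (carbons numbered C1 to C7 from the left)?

C7 — 3 σ bonds, plus one π bond. Steric number 3, so sp2.

sp2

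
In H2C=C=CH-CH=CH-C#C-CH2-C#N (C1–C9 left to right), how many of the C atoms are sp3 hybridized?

C1: sp2
C2: sp
C3: sp2
C4: sp2
C5: sp2
C6: sp
C7: sp
C8: sp3 ✓
C9: sp
C8 → 1 sp3 carbon.

1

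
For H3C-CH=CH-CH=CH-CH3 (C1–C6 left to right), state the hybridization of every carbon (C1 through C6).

C1 sp3, C2 sp2, C3 sp2, C4 sp2, C5 sp2, C6 sp3

C1: 4 σ bonds — 4 electron domains, sp3.
C2 — 3 σ bonds, plus one π bond. Steric number 3, so sp2.
C3 (3 σ bonds, plus one π bond) has steric number 3: sp2.
C4: 3 σ bonds, plus one π bond — 3 electron domains, sp2.
C5 carries 3 σ bonds, plus one π bond, giving a steric number of 3, so it is sp2.
C6 is sp3: 4 σ bonds, 4 electron-density regions.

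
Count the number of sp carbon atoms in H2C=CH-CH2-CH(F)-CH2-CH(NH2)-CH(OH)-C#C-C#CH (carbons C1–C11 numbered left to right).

C1: sp2
C2: sp2
C3: sp3
C4: sp3
C5: sp3
C6: sp3
C7: sp3
C8: sp ✓
C9: sp ✓
C10: sp ✓
C11: sp ✓
C8, C9, C10, C11 → 4 sp carbons.

4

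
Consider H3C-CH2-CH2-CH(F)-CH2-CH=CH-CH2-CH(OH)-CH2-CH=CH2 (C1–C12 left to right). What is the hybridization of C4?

sp³

C4 — 4 σ bonds. Steric number 4, so sp3.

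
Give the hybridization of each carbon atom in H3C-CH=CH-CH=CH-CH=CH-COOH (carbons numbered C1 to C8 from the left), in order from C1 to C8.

C1 sp3, C2 sp2, C3 sp2, C4 sp2, C5 sp2, C6 sp2, C7 sp2, C8 sp2

C1 — 4 σ bonds. Steric number 4, so sp3.
C2 is sp2: 3 σ bonds, plus one π bond, 3 electron-density regions.
C3 is sp2: 3 σ bonds, plus one π bond, 3 electron-density regions.
C4 — 3 σ bonds, plus one π bond. Steric number 3, so sp2.
C5: 3 σ bonds, plus one π bond — 3 electron domains, sp2.
C6 (3 σ bonds, plus one π bond) has steric number 3: sp2.
C7 — 3 σ bonds, plus one π bond. Steric number 3, so sp2.
C8 — 3 σ bonds, plus one π bond. Steric number 3, so sp2.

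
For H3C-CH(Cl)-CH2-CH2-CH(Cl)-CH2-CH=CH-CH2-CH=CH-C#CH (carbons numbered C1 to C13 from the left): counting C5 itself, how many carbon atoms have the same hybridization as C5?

C5 is sp3 (only σ bonds).
C1: sp3 ✓
C2: sp3 ✓
C3: sp3 ✓
C4: sp3 ✓
C5: sp3 ✓
C6: sp3 ✓
C7: sp2
C8: sp2
C9: sp3 ✓
C10: sp2
C11: sp2
C12: sp
C13: sp
7 carbons are sp3.

7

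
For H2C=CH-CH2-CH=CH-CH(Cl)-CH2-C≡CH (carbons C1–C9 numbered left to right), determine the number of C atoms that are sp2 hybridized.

4

C1: sp2 ✓
C2: sp2 ✓
C3: sp3
C4: sp2 ✓
C5: sp2 ✓
C6: sp3
C7: sp3
C8: sp
C9: sp
C1, C2, C4, C5 → 4 sp2 carbons.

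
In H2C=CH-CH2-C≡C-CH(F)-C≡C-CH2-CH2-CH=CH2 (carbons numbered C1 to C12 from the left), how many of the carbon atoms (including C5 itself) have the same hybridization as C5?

4

C5 is sp (two π bonds).
C1: sp2
C2: sp2
C3: sp3
C4: sp ✓
C5: sp ✓
C6: sp3
C7: sp ✓
C8: sp ✓
C9: sp3
C10: sp3
C11: sp2
C12: sp2
4 carbons are sp.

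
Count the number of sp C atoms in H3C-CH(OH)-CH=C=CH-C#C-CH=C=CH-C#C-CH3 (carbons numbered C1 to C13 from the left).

6

C1: sp3
C2: sp3
C3: sp2
C4: sp ✓
C5: sp2
C6: sp ✓
C7: sp ✓
C8: sp2
C9: sp ✓
C10: sp2
C11: sp ✓
C12: sp ✓
C13: sp3
C4, C6, C7, C9, C11, C12 → 6 sp carbons.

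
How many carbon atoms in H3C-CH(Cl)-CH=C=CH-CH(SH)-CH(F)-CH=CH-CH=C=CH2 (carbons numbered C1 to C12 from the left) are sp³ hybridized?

4

C1: sp3 ✓
C2: sp3 ✓
C3: sp2
C4: sp
C5: sp2
C6: sp3 ✓
C7: sp3 ✓
C8: sp2
C9: sp2
C10: sp2
C11: sp
C12: sp2
C1, C2, C6, C7 → 4 sp3 carbons.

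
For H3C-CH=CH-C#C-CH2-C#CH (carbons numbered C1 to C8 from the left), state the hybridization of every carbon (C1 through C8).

C1 — 4 σ bonds. Steric number 4, so sp3.
C2 carries 3 σ bonds, plus one π bond, giving a steric number of 3, so it is sp2.
C3 has 3 σ bonds, plus one π bond: steric number 3 → sp2.
C4: 2 σ bonds, plus two π bonds — 2 electron domains, sp.
C5 carries 2 σ bonds, plus two π bonds, giving a steric number of 2, so it is sp.
C6 (4 σ bonds) has steric number 4: sp3.
C7 carries 2 σ bonds, plus two π bonds, giving a steric number of 2, so it is sp.
C8 is sp: 2 σ bonds, plus two π bonds, 2 electron-density regions.

C1 sp3, C2 sp2, C3 sp2, C4 sp, C5 sp, C6 sp3, C7 sp, C8 sp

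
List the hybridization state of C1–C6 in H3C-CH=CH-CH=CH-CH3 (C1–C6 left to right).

C1 sp3, C2 sp2, C3 sp2, C4 sp2, C5 sp2, C6 sp3

C1 carries 4 σ bonds, giving a steric number of 4, so it is sp3.
C2 is sp2: 3 σ bonds, plus one π bond, 3 electron-density regions.
C3 has 3 σ bonds, plus one π bond: steric number 3 → sp2.
C4 — 3 σ bonds, plus one π bond. Steric number 3, so sp2.
C5 is sp2: 3 σ bonds, plus one π bond, 3 electron-density regions.
C6 has 4 σ bonds: steric number 4 → sp3.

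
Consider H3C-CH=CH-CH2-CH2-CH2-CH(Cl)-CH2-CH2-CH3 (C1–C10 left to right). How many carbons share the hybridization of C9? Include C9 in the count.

C9 is sp3 (only σ bonds).
C1: sp3 ✓
C2: sp2
C3: sp2
C4: sp3 ✓
C5: sp3 ✓
C6: sp3 ✓
C7: sp3 ✓
C8: sp3 ✓
C9: sp3 ✓
C10: sp3 ✓
8 carbons are sp3.

8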